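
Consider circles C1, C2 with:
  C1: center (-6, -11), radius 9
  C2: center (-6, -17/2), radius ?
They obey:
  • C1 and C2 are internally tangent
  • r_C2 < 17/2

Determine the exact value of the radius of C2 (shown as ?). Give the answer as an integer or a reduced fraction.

13/2

1. [int C1,C2]  r_C2² − 18r_C2 + 299/4 = 0  ⇒  r_C2 = 13/2 or 23/2
2. given r_C2 < 17/2: keep 13/2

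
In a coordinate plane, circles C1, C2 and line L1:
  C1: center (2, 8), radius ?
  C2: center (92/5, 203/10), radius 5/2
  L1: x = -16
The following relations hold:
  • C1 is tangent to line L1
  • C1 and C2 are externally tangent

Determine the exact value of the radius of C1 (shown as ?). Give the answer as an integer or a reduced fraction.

1. [C1‖L1]  r_C1² − 324 = 0  ⇒  r_C1 = 18 (r>0 drops 1)
2. [ext C1·C2]  r_C1² + 5r_C1 − 414 = 0  ⇒  r_C1 = 18 (r>0 drops 1)

18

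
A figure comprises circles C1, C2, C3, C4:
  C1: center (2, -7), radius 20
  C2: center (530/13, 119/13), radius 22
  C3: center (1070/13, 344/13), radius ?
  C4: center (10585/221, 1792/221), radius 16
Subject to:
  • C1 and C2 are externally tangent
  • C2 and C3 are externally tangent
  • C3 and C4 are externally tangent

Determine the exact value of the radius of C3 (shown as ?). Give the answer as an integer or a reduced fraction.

1. [ext C2·C3]  r_C3² + 44r_C3 − 1541 = 0  ⇒  r_C3 = 23 (r>0 drops 1)
2. [ext C3·C4]  r_C3² + 32r_C3 − 1265 = 0  ⇒  r_C3 = 23 (r>0 drops 1)

23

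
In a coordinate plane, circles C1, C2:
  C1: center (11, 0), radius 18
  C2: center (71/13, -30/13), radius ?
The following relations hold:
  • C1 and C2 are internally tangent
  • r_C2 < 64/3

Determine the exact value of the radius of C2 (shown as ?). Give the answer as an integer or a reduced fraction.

1. [int C1,C2]  r_C2² − 36r_C2 + 288 = 0  ⇒  r_C2 = 12 or 24
2. given r_C2 < 64/3: keep 12

12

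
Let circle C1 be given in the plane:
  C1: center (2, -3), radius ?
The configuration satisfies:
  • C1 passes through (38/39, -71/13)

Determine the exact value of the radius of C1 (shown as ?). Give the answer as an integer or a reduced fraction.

1. [C1∋P]  r_C1² − 64/9 = 0  ⇒  r_C1 = 8/3 (r>0 drops 1)

8/3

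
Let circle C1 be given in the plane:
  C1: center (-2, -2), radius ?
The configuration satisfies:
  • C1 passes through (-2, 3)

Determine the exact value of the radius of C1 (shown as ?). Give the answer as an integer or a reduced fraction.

5

1. [C1∋P]  r_C1² − 25 = 0  ⇒  r_C1 = 5 (r>0 drops 1)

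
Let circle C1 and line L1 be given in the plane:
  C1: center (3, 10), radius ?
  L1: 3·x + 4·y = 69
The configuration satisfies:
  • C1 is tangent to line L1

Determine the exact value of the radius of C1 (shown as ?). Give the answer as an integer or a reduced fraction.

1. [C1‖L1]  r_C1² − 16 = 0  ⇒  r_C1 = 4 (r>0 drops 1)

4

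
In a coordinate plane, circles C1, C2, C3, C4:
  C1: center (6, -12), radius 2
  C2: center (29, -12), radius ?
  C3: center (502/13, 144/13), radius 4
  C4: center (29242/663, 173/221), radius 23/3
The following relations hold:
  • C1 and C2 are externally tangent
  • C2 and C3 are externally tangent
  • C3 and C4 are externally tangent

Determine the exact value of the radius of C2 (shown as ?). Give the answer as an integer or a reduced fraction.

21

1. [ext C1·C2]  r_C2² + 4r_C2 − 525 = 0  ⇒  r_C2 = 21 (r>0 drops 1)
2. [ext C2·C3]  r_C2² + 8r_C2 − 609 = 0  ⇒  r_C2 = 21 (r>0 drops 1)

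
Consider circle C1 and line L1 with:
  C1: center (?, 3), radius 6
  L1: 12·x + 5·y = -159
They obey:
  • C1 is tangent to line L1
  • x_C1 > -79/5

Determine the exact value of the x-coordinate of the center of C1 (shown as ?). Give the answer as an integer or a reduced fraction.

1. [C1‖L1]  x_C1² + 29x_C1 + 168 = 0  ⇒  x_C1 = -21 or -8
2. given x_C1 > -79/5: keep -8

-8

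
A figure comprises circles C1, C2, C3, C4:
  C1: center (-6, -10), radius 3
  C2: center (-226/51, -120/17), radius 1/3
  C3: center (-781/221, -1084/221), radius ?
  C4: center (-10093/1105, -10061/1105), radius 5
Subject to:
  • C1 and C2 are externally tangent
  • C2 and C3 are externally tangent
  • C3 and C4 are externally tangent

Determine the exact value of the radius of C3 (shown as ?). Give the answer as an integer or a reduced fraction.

1. [ext C2·C3]  r_C3² + (2/3)r_C3 − 16/3 = 0  ⇒  r_C3 = 2 (r>0 drops 1)
2. [ext C3·C4]  r_C3² + 10r_C3 − 24 = 0  ⇒  r_C3 = 2 (r>0 drops 1)

2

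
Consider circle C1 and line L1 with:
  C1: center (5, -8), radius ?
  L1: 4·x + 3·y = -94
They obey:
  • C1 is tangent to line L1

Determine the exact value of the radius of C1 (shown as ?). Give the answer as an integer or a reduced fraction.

1. [C1‖L1]  r_C1² − 324 = 0  ⇒  r_C1 = 18 (r>0 drops 1)

18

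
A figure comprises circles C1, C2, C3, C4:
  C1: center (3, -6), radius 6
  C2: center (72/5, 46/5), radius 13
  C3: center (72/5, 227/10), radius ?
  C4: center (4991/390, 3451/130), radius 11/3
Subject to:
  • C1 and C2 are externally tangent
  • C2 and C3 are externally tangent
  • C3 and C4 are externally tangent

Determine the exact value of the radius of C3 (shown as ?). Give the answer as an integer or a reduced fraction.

1. [ext C2·C3]  r_C3² + 26r_C3 − 53/4 = 0  ⇒  r_C3 = 1/2 (r>0 drops 1)
2. [ext C3·C4]  r_C3² + (22/3)r_C3 − 47/12 = 0  ⇒  r_C3 = 1/2 (r>0 drops 1)

1/2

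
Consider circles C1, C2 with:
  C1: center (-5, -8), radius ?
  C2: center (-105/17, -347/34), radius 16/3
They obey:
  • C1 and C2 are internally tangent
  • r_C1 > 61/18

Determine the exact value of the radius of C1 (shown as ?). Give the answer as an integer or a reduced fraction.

47/6

1. [int C1,C2]  r_C1² − (32/3)r_C1 + 799/36 = 0  ⇒  r_C1 = 17/6 or 47/6
2. given r_C1 > 61/18: keep 47/6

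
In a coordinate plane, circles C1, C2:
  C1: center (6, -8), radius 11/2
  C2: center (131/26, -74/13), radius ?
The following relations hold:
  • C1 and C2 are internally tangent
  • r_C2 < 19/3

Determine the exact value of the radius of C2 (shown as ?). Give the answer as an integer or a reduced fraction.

3

1. [int C1,C2]  r_C2² − 11r_C2 + 24 = 0  ⇒  r_C2 = 3 or 8
2. given r_C2 < 19/3: keep 3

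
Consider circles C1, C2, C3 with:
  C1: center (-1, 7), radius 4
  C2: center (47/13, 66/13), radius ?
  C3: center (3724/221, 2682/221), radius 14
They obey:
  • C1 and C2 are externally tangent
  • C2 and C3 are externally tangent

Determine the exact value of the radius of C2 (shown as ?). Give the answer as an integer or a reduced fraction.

1

1. [ext C1·C2]  r_C2² + 8r_C2 − 9 = 0  ⇒  r_C2 = 1 (r>0 drops 1)
2. [ext C2·C3]  r_C2² + 28r_C2 − 29 = 0  ⇒  r_C2 = 1 (r>0 drops 1)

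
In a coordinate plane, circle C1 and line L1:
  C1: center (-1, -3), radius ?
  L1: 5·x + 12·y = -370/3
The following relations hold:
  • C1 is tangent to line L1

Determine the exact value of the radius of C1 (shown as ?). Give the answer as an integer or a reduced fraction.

19/3

1. [C1‖L1]  r_C1² − 361/9 = 0  ⇒  r_C1 = 19/3 (r>0 drops 1)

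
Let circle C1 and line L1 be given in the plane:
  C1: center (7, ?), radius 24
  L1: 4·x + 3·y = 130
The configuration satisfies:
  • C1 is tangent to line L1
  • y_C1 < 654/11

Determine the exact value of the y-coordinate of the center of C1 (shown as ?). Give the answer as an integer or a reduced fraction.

1. [C1‖L1]  y_C1² − 68y_C1 − 444 = 0  ⇒  y_C1 = -6 or 74
2. given y_C1 < 654/11: keep -6

-6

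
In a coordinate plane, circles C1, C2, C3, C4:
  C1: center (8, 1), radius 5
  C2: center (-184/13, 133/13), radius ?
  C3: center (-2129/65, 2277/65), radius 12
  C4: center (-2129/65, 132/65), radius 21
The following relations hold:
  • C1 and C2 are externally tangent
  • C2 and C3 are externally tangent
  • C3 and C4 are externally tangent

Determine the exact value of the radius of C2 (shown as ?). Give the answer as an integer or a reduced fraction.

1. [ext C1·C2]  r_C2² + 10r_C2 − 551 = 0  ⇒  r_C2 = 19 (r>0 drops 1)
2. [ext C2·C3]  r_C2² + 24r_C2 − 817 = 0  ⇒  r_C2 = 19 (r>0 drops 1)

19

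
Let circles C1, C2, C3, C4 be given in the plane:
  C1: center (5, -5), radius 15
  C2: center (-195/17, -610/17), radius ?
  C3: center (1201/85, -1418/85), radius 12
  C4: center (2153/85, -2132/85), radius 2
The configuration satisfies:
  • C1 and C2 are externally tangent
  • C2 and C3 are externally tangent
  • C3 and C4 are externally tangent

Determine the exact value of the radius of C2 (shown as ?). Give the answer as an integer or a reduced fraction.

20

1. [ext C1·C2]  r_C2² + 30r_C2 − 1000 = 0  ⇒  r_C2 = 20 (r>0 drops 1)
2. [ext C2·C3]  r_C2² + 24r_C2 − 880 = 0  ⇒  r_C2 = 20 (r>0 drops 1)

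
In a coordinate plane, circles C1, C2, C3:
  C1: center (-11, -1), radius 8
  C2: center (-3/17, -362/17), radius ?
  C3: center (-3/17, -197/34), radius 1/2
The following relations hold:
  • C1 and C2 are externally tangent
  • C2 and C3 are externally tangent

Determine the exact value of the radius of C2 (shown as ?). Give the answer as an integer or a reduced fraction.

15

1. [ext C1·C2]  r_C2² + 16r_C2 − 465 = 0  ⇒  r_C2 = 15 (r>0 drops 1)
2. [ext C2·C3]  r_C2² + 1r_C2 − 240 = 0  ⇒  r_C2 = 15 (r>0 drops 1)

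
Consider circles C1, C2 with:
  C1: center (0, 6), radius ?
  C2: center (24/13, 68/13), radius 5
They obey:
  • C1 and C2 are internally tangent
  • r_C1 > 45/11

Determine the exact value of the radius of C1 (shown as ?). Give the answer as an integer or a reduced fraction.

1. [int C1,C2]  r_C1² − 10r_C1 + 21 = 0  ⇒  r_C1 = 3 or 7
2. given r_C1 > 45/11: keep 7

7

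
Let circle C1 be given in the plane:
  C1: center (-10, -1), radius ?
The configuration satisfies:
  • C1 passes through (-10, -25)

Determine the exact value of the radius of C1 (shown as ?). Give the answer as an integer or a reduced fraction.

24

1. [C1∋P]  r_C1² − 576 = 0  ⇒  r_C1 = 24 (r>0 drops 1)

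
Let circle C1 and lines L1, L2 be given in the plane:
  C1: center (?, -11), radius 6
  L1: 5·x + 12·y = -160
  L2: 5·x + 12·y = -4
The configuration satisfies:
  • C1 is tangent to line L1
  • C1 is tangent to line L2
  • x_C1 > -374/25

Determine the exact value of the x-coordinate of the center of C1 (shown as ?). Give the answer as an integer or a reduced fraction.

10

1. [C1‖L1]  x_C1² + (56/5)x_C1 − 212 = 0  ⇒  x_C1 = -106/5 or 10
2. [C1‖L2]  x_C1² − (256/5)x_C1 + 412 = 0  ⇒  x_C1 = 10 or 206/5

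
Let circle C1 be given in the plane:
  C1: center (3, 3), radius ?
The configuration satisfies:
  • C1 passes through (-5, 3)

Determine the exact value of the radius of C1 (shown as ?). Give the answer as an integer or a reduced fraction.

8

1. [C1∋P]  r_C1² − 64 = 0  ⇒  r_C1 = 8 (r>0 drops 1)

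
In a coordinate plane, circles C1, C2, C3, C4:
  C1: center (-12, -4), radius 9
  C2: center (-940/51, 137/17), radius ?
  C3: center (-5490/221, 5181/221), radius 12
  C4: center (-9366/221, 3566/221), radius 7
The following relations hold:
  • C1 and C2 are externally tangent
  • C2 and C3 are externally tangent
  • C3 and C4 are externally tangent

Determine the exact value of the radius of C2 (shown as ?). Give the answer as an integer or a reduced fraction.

14/3

1. [ext C1·C2]  r_C2² + 18r_C2 − 952/9 = 0  ⇒  r_C2 = 14/3 (r>0 drops 1)
2. [ext C2·C3]  r_C2² + 24r_C2 − 1204/9 = 0  ⇒  r_C2 = 14/3 (r>0 drops 1)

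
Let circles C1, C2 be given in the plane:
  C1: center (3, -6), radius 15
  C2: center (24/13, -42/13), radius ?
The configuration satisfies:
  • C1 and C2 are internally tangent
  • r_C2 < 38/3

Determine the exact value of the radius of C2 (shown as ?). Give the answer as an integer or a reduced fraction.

1. [int C1,C2]  r_C2² − 30r_C2 + 216 = 0  ⇒  r_C2 = 12 or 18
2. given r_C2 < 38/3: keep 12

12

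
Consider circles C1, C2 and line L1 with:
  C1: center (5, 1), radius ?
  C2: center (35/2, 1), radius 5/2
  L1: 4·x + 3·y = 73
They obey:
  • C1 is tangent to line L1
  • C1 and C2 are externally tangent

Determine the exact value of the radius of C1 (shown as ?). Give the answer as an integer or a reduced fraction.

10

1. [C1‖L1]  r_C1² − 100 = 0  ⇒  r_C1 = 10 (r>0 drops 1)
2. [ext C1·C2]  r_C1² + 5r_C1 − 150 = 0  ⇒  r_C1 = 10 (r>0 drops 1)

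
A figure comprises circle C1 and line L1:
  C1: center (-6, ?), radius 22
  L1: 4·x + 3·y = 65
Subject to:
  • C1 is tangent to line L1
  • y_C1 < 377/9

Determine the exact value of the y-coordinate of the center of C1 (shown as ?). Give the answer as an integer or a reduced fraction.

1. [C1‖L1]  y_C1² − (178/3)y_C1 − 1393/3 = 0  ⇒  y_C1 = -7 or 199/3
2. given y_C1 < 377/9: keep -7

-7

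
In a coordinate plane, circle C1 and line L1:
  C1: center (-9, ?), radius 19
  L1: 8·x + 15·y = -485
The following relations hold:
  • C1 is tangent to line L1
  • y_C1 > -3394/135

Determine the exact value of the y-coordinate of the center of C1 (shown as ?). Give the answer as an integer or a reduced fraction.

1. [C1‖L1]  y_C1² + (826/15)y_C1 + 1472/5 = 0  ⇒  y_C1 = -736/15 or -6
2. given y_C1 > -3394/135: keep -6

-6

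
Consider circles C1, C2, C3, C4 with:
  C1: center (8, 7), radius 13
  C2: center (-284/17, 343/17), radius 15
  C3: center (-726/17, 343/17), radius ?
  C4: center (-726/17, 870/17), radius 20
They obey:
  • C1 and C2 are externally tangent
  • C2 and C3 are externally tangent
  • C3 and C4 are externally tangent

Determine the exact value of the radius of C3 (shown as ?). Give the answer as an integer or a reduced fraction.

1. [ext C2·C3]  r_C3² + 30r_C3 − 451 = 0  ⇒  r_C3 = 11 (r>0 drops 1)
2. [ext C3·C4]  r_C3² + 40r_C3 − 561 = 0  ⇒  r_C3 = 11 (r>0 drops 1)

11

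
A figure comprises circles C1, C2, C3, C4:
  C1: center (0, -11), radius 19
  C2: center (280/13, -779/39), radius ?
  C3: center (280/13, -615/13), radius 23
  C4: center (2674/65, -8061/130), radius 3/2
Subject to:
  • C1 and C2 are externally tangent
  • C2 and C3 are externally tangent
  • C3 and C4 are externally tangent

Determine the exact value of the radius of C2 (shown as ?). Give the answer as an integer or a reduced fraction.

13/3

1. [ext C1·C2]  r_C2² + 38r_C2 − 1651/9 = 0  ⇒  r_C2 = 13/3 (r>0 drops 1)
2. [ext C2·C3]  r_C2² + 46r_C2 − 1963/9 = 0  ⇒  r_C2 = 13/3 (r>0 drops 1)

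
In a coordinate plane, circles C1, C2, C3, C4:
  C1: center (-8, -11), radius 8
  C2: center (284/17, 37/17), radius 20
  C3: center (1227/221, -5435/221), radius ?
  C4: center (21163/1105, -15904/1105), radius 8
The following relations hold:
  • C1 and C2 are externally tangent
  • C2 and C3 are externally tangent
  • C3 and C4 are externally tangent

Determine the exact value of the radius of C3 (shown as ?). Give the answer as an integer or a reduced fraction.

9

1. [ext C2·C3]  r_C3² + 40r_C3 − 441 = 0  ⇒  r_C3 = 9 (r>0 drops 1)
2. [ext C3·C4]  r_C3² + 16r_C3 − 225 = 0  ⇒  r_C3 = 9 (r>0 drops 1)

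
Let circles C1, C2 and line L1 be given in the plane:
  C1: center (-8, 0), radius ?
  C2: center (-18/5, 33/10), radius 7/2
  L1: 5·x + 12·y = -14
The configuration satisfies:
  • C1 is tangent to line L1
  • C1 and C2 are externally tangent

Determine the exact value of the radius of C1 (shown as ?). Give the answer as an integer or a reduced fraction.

1. [C1‖L1]  r_C1² − 4 = 0  ⇒  r_C1 = 2 (r>0 drops 1)
2. [ext C1·C2]  r_C1² + 7r_C1 − 18 = 0  ⇒  r_C1 = 2 (r>0 drops 1)

2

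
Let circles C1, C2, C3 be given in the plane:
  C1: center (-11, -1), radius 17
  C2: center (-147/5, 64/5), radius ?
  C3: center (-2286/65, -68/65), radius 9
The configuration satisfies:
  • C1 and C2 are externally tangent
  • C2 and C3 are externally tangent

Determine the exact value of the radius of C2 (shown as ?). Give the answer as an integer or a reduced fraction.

1. [ext C1·C2]  r_C2² + 34r_C2 − 240 = 0  ⇒  r_C2 = 6 (r>0 drops 1)
2. [ext C2·C3]  r_C2² + 18r_C2 − 144 = 0  ⇒  r_C2 = 6 (r>0 drops 1)

6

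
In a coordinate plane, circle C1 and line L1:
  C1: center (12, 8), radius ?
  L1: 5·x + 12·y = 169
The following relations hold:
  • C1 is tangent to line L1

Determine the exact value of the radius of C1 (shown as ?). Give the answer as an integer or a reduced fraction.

1. [C1‖L1]  r_C1² − 1 = 0  ⇒  r_C1 = 1 (r>0 drops 1)

1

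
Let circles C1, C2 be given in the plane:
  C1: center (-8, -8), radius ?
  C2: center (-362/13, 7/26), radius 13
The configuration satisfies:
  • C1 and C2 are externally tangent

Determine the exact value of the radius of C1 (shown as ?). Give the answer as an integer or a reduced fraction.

1. [ext C1·C2]  r_C1² + 26r_C1 − 1173/4 = 0  ⇒  r_C1 = 17/2 (r>0 drops 1)

17/2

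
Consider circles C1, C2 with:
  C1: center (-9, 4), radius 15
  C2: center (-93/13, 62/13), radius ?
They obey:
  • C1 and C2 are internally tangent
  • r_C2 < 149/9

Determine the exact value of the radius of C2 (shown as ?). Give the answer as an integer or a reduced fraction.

13

1. [int C1,C2]  r_C2² − 30r_C2 + 221 = 0  ⇒  r_C2 = 13 or 17
2. given r_C2 < 149/9: keep 13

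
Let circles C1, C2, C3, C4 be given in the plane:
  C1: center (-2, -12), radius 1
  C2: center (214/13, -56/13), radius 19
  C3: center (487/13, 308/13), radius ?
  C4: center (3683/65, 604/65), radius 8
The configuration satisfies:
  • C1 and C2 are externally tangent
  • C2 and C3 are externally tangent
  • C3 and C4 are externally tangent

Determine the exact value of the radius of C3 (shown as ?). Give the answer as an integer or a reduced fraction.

1. [ext C2·C3]  r_C3² + 38r_C3 − 864 = 0  ⇒  r_C3 = 16 (r>0 drops 1)
2. [ext C3·C4]  r_C3² + 16r_C3 − 512 = 0  ⇒  r_C3 = 16 (r>0 drops 1)

16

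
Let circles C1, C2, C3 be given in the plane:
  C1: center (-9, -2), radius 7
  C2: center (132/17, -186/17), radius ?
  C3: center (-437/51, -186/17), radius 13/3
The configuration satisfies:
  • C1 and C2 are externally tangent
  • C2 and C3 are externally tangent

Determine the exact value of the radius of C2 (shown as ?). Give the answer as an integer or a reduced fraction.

1. [ext C1·C2]  r_C2² + 14r_C2 − 312 = 0  ⇒  r_C2 = 12 (r>0 drops 1)
2. [ext C2·C3]  r_C2² + (26/3)r_C2 − 248 = 0  ⇒  r_C2 = 12 (r>0 drops 1)

12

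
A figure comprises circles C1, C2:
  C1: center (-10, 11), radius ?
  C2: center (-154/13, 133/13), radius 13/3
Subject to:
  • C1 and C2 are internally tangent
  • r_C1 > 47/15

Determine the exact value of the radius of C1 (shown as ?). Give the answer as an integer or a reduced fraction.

1. [int C1,C2]  r_C1² − (26/3)r_C1 + 133/9 = 0  ⇒  r_C1 = 7/3 or 19/3
2. given r_C1 > 47/15: keep 19/3

19/3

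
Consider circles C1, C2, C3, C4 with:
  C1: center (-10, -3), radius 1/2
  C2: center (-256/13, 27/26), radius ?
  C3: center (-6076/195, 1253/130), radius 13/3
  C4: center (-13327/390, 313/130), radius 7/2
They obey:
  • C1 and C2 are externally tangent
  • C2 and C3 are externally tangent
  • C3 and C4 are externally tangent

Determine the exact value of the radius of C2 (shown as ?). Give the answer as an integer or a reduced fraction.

1. [ext C1·C2]  r_C2² + 1r_C2 − 110 = 0  ⇒  r_C2 = 10 (r>0 drops 1)
2. [ext C2·C3]  r_C2² + (26/3)r_C2 − 560/3 = 0  ⇒  r_C2 = 10 (r>0 drops 1)

10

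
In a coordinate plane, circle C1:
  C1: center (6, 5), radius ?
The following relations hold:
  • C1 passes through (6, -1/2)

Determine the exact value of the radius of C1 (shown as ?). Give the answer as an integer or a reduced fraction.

1. [C1∋P]  r_C1² − 121/4 = 0  ⇒  r_C1 = 11/2 (r>0 drops 1)

11/2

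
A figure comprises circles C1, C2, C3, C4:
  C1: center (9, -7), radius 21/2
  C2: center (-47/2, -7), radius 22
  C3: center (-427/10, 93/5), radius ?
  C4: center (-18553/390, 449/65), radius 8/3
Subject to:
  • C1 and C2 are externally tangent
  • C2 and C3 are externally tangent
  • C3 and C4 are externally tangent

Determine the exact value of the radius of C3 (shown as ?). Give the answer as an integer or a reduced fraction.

1. [ext C2·C3]  r_C3² + 44r_C3 − 540 = 0  ⇒  r_C3 = 10 (r>0 drops 1)
2. [ext C3·C4]  r_C3² + (16/3)r_C3 − 460/3 = 0  ⇒  r_C3 = 10 (r>0 drops 1)

10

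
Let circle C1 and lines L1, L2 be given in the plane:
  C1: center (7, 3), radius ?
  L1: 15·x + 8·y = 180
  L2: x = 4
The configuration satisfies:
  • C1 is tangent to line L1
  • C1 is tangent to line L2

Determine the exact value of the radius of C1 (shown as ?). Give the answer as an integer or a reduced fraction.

3

1. [C1‖L1]  r_C1² − 9 = 0  ⇒  r_C1 = 3 (r>0 drops 1)
2. [C1‖L2]  r_C1² − 9 = 0  ⇒  r_C1 = 3 (r>0 drops 1)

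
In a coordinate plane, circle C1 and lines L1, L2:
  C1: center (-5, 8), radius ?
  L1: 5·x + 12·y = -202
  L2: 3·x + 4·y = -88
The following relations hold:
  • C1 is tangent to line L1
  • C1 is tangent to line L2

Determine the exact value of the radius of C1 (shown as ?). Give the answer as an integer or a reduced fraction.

1. [C1‖L1]  r_C1² − 441 = 0  ⇒  r_C1 = 21 (r>0 drops 1)
2. [C1‖L2]  r_C1² − 441 = 0  ⇒  r_C1 = 21 (r>0 drops 1)

21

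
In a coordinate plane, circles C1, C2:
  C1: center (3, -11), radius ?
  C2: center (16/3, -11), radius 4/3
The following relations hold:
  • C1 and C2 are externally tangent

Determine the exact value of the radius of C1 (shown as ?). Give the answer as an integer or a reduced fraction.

1. [ext C1·C2]  r_C1² + (8/3)r_C1 − 11/3 = 0  ⇒  r_C1 = 1 (r>0 drops 1)

1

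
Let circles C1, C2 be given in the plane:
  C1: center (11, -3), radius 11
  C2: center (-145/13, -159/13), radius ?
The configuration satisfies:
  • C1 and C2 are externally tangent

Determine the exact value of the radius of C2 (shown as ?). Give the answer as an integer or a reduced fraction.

13

1. [ext C1·C2]  r_C2² + 22r_C2 − 455 = 0  ⇒  r_C2 = 13 (r>0 drops 1)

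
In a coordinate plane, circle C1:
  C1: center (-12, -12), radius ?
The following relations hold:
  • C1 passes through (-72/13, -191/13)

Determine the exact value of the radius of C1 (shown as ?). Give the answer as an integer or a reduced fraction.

7

1. [C1∋P]  r_C1² − 49 = 0  ⇒  r_C1 = 7 (r>0 drops 1)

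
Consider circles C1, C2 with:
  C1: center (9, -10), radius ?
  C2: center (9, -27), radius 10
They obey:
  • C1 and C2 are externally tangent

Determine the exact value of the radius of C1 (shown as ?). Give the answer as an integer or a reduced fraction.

7

1. [ext C1·C2]  r_C1² + 20r_C1 − 189 = 0  ⇒  r_C1 = 7 (r>0 drops 1)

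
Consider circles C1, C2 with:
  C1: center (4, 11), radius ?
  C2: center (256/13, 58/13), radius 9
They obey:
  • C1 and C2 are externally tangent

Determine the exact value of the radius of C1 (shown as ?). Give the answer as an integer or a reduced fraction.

1. [ext C1·C2]  r_C1² + 18r_C1 − 208 = 0  ⇒  r_C1 = 8 (r>0 drops 1)

8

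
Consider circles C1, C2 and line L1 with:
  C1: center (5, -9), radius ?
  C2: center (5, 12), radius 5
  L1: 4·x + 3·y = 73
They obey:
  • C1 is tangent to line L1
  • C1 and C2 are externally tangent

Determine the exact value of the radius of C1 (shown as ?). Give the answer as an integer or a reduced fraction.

16

1. [C1‖L1]  r_C1² − 256 = 0  ⇒  r_C1 = 16 (r>0 drops 1)
2. [ext C1·C2]  r_C1² + 10r_C1 − 416 = 0  ⇒  r_C1 = 16 (r>0 drops 1)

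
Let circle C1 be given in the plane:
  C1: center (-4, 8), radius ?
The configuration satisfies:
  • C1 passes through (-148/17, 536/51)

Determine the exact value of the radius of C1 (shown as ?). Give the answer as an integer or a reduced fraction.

16/3

1. [C1∋P]  r_C1² − 256/9 = 0  ⇒  r_C1 = 16/3 (r>0 drops 1)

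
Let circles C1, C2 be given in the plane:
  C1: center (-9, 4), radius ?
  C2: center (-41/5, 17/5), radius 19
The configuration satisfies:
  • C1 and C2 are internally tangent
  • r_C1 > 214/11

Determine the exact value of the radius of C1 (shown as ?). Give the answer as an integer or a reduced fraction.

1. [int C1,C2]  r_C1² − 38r_C1 + 360 = 0  ⇒  r_C1 = 18 or 20
2. given r_C1 > 214/11: keep 20

20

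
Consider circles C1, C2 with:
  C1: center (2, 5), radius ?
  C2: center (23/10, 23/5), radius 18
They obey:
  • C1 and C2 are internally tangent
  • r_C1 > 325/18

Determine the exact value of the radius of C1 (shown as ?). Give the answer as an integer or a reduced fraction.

1. [int C1,C2]  r_C1² − 36r_C1 + 1295/4 = 0  ⇒  r_C1 = 35/2 or 37/2
2. given r_C1 > 325/18: keep 37/2

37/2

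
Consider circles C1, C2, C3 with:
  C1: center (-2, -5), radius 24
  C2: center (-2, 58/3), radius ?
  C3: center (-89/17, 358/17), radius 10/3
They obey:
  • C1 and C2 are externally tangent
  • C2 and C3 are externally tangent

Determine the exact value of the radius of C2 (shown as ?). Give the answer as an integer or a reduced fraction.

1. [ext C1·C2]  r_C2² + 48r_C2 − 145/9 = 0  ⇒  r_C2 = 1/3 (r>0 drops 1)
2. [ext C2·C3]  r_C2² + (20/3)r_C2 − 7/3 = 0  ⇒  r_C2 = 1/3 (r>0 drops 1)

1/3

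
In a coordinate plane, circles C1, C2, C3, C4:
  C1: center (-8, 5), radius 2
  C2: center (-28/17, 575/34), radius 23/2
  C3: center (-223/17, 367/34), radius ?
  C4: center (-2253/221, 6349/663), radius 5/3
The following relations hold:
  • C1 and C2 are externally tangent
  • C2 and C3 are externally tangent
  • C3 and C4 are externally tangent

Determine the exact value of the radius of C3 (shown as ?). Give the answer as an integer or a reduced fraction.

3/2

1. [ext C2·C3]  r_C3² + 23r_C3 − 147/4 = 0  ⇒  r_C3 = 3/2 (r>0 drops 1)
2. [ext C3·C4]  r_C3² + (10/3)r_C3 − 29/4 = 0  ⇒  r_C3 = 3/2 (r>0 drops 1)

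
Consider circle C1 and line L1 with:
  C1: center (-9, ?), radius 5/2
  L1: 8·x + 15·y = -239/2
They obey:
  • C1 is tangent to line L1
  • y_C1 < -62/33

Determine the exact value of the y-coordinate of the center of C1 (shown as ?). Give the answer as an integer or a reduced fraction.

-6

1. [C1‖L1]  y_C1² + (19/3)y_C1 + 2 = 0  ⇒  y_C1 = -6 or -1/3
2. given y_C1 < -62/33: keep -6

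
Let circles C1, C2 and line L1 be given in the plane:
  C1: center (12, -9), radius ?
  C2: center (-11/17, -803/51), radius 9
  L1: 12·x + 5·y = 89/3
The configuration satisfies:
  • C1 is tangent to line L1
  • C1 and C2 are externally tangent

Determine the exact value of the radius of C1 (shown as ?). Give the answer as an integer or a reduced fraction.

1. [C1‖L1]  r_C1² − 256/9 = 0  ⇒  r_C1 = 16/3 (r>0 drops 1)
2. [ext C1·C2]  r_C1² + 18r_C1 − 1120/9 = 0  ⇒  r_C1 = 16/3 (r>0 drops 1)

16/3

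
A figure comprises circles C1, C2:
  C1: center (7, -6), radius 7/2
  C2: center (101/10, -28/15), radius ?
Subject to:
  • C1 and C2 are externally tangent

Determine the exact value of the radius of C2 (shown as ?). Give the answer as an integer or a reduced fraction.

5/3

1. [ext C1·C2]  r_C2² + 7r_C2 − 130/9 = 0  ⇒  r_C2 = 5/3 (r>0 drops 1)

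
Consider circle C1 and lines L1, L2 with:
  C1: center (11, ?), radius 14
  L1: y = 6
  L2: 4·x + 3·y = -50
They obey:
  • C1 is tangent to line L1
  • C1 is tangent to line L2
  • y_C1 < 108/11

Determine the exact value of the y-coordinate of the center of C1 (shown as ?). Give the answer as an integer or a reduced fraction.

1. [C1‖L1]  y_C1² − 12y_C1 − 160 = 0  ⇒  y_C1 = -8 or 20
2. [C1‖L2]  y_C1² + (188/3)y_C1 + 1312/3 = 0  ⇒  y_C1 = -164/3 or -8

-8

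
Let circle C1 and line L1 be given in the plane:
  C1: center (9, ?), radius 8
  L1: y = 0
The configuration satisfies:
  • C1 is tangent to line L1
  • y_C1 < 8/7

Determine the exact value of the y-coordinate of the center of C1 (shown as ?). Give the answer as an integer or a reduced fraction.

1. [C1‖L1]  y_C1² − 64 = 0  ⇒  y_C1 = -8 or 8
2. given y_C1 < 8/7: keep -8

-8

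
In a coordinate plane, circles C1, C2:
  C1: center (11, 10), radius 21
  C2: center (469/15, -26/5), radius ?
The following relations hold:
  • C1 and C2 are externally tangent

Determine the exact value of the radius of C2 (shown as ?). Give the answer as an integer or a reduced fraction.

1. [ext C1·C2]  r_C2² + 42r_C2 − 1807/9 = 0  ⇒  r_C2 = 13/3 (r>0 drops 1)

13/3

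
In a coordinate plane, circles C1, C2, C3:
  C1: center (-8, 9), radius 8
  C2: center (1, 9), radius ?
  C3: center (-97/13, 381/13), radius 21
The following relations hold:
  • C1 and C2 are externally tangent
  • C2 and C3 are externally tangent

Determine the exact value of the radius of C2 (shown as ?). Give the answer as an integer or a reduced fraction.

1. [ext C1·C2]  r_C2² + 16r_C2 − 17 = 0  ⇒  r_C2 = 1 (r>0 drops 1)
2. [ext C2·C3]  r_C2² + 42r_C2 − 43 = 0  ⇒  r_C2 = 1 (r>0 drops 1)

1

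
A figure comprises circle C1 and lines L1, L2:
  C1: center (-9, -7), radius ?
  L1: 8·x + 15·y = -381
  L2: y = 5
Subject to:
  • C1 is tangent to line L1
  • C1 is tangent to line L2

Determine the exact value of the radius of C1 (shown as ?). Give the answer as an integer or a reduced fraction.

1. [C1‖L1]  r_C1² − 144 = 0  ⇒  r_C1 = 12 (r>0 drops 1)
2. [C1‖L2]  r_C1² − 144 = 0  ⇒  r_C1 = 12 (r>0 drops 1)

12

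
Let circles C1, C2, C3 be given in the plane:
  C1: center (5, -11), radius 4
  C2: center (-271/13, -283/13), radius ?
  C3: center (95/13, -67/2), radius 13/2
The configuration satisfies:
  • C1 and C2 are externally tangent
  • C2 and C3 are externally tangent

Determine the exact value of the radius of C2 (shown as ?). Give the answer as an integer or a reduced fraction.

1. [ext C1·C2]  r_C2² + 8r_C2 − 768 = 0  ⇒  r_C2 = 24 (r>0 drops 1)
2. [ext C2·C3]  r_C2² + 13r_C2 − 888 = 0  ⇒  r_C2 = 24 (r>0 drops 1)

24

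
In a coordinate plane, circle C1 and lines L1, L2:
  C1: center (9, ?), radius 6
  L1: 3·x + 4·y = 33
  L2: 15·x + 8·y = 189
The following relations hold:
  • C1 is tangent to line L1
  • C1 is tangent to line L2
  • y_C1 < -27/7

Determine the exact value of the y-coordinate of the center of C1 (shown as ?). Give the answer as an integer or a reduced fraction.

-6

1. [C1‖L1]  y_C1² − 3y_C1 − 54 = 0  ⇒  y_C1 = -6 or 9
2. [C1‖L2]  y_C1² − (27/2)y_C1 − 117 = 0  ⇒  y_C1 = -6 or 39/2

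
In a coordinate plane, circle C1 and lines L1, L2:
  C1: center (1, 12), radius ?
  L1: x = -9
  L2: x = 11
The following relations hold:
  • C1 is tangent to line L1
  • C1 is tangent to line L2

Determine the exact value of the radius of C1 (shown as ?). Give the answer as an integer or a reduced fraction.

1. [C1‖L1]  r_C1² − 100 = 0  ⇒  r_C1 = 10 (r>0 drops 1)
2. [C1‖L2]  r_C1² − 100 = 0  ⇒  r_C1 = 10 (r>0 drops 1)

10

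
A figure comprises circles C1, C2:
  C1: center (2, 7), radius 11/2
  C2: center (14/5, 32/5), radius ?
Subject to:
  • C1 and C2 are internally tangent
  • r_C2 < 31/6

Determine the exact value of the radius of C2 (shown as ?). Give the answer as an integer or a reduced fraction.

9/2

1. [int C1,C2]  r_C2² − 11r_C2 + 117/4 = 0  ⇒  r_C2 = 9/2 or 13/2
2. given r_C2 < 31/6: keep 9/2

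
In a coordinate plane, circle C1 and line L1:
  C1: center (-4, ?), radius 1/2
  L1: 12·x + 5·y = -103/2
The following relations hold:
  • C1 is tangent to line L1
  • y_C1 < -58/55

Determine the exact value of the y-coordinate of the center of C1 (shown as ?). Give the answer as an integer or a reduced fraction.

1. [C1‖L1]  y_C1² + (7/5)y_C1 − 6/5 = 0  ⇒  y_C1 = -2 or 3/5
2. given y_C1 < -58/55: keep -2

-2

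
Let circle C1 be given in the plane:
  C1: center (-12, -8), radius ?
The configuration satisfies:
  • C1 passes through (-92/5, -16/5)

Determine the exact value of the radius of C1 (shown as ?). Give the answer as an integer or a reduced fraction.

8

1. [C1∋P]  r_C1² − 64 = 0  ⇒  r_C1 = 8 (r>0 drops 1)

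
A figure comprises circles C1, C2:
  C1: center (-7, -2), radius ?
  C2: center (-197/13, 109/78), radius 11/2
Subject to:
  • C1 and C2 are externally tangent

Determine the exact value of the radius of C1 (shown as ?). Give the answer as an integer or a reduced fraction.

1. [ext C1·C2]  r_C1² + 11r_C1 − 430/9 = 0  ⇒  r_C1 = 10/3 (r>0 drops 1)

10/3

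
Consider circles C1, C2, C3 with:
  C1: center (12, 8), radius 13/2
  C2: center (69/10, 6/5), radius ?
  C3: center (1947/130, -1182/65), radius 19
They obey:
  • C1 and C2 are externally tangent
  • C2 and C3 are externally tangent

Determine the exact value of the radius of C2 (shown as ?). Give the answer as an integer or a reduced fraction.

1. [ext C1·C2]  r_C2² + 13r_C2 − 30 = 0  ⇒  r_C2 = 2 (r>0 drops 1)
2. [ext C2·C3]  r_C2² + 38r_C2 − 80 = 0  ⇒  r_C2 = 2 (r>0 drops 1)

2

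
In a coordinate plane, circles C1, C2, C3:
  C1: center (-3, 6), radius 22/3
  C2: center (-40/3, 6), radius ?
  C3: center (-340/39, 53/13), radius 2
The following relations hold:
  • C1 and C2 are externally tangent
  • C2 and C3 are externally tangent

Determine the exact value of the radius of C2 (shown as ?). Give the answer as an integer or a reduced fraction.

3

1. [ext C1·C2]  r_C2² + (44/3)r_C2 − 53 = 0  ⇒  r_C2 = 3 (r>0 drops 1)
2. [ext C2·C3]  r_C2² + 4r_C2 − 21 = 0  ⇒  r_C2 = 3 (r>0 drops 1)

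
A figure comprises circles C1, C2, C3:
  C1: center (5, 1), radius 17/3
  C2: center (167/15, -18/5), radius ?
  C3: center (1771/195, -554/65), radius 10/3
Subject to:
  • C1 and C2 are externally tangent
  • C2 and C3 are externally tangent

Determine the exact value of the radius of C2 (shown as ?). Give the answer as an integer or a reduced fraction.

1. [ext C1·C2]  r_C2² + (34/3)r_C2 − 80/3 = 0  ⇒  r_C2 = 2 (r>0 drops 1)
2. [ext C2·C3]  r_C2² + (20/3)r_C2 − 52/3 = 0  ⇒  r_C2 = 2 (r>0 drops 1)

2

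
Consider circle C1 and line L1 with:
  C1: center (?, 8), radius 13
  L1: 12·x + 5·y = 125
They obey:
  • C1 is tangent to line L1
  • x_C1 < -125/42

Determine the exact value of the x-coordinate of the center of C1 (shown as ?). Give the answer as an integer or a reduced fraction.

-7

1. [C1‖L1]  x_C1² − (85/6)x_C1 − 889/6 = 0  ⇒  x_C1 = -7 or 127/6
2. given x_C1 < -125/42: keep -7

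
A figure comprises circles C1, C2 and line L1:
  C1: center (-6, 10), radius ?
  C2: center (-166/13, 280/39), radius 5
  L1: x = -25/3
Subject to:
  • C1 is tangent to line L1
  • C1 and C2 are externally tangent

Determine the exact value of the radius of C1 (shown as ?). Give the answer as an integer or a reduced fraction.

7/3

1. [C1‖L1]  r_C1² − 49/9 = 0  ⇒  r_C1 = 7/3 (r>0 drops 1)
2. [ext C1·C2]  r_C1² + 10r_C1 − 259/9 = 0  ⇒  r_C1 = 7/3 (r>0 drops 1)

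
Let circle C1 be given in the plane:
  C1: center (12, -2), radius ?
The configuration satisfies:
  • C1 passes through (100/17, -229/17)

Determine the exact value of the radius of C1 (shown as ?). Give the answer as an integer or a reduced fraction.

1. [C1∋P]  r_C1² − 169 = 0  ⇒  r_C1 = 13 (r>0 drops 1)

13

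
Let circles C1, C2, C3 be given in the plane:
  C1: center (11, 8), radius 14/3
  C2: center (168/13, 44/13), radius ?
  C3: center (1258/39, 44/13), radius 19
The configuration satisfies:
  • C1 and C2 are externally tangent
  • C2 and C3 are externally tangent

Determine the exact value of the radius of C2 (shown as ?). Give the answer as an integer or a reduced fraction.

1/3

1. [ext C1·C2]  r_C2² + (28/3)r_C2 − 29/9 = 0  ⇒  r_C2 = 1/3 (r>0 drops 1)
2. [ext C2·C3]  r_C2² + 38r_C2 − 115/9 = 0  ⇒  r_C2 = 1/3 (r>0 drops 1)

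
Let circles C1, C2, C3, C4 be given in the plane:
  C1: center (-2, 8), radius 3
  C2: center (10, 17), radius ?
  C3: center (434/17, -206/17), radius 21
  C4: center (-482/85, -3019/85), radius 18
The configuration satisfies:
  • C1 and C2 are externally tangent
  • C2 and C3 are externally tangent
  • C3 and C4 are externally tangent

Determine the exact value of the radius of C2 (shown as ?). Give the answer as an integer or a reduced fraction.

1. [ext C1·C2]  r_C2² + 6r_C2 − 216 = 0  ⇒  r_C2 = 12 (r>0 drops 1)
2. [ext C2·C3]  r_C2² + 42r_C2 − 648 = 0  ⇒  r_C2 = 12 (r>0 drops 1)

12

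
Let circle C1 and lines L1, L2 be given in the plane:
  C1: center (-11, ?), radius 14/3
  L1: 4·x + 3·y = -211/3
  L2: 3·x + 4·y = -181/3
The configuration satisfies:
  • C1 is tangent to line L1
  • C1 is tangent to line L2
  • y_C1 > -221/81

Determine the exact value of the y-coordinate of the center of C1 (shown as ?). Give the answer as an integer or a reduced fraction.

1. [C1‖L1]  y_C1² + (158/9)y_C1 + 149/9 = 0  ⇒  y_C1 = -149/9 or -1
2. [C1‖L2]  y_C1² + (41/3)y_C1 + 38/3 = 0  ⇒  y_C1 = -38/3 or -1

-1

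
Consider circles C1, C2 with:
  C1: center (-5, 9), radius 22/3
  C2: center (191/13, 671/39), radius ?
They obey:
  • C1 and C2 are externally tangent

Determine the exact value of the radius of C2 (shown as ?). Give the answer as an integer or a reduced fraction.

14

1. [ext C1·C2]  r_C2² + (44/3)r_C2 − 1204/3 = 0  ⇒  r_C2 = 14 (r>0 drops 1)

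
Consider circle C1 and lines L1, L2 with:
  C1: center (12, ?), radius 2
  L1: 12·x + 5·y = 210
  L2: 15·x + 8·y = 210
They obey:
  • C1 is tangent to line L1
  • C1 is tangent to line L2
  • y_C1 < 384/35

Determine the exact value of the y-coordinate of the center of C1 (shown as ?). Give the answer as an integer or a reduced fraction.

8

1. [C1‖L1]  y_C1² − (132/5)y_C1 + 736/5 = 0  ⇒  y_C1 = 8 or 92/5
2. [C1‖L2]  y_C1² − (15/2)y_C1 − 4 = 0  ⇒  y_C1 = -1/2 or 8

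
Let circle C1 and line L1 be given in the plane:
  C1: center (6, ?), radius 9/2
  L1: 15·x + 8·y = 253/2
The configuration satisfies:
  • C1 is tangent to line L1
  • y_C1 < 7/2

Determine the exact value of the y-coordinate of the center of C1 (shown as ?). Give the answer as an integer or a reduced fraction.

-5

1. [C1‖L1]  y_C1² − (73/8)y_C1 − 565/8 = 0  ⇒  y_C1 = -5 or 113/8
2. given y_C1 < 7/2: keep -5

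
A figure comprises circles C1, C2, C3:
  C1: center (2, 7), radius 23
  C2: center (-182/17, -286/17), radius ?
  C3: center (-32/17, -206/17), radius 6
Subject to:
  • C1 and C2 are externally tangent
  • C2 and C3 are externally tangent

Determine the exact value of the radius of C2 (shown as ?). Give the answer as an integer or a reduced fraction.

1. [ext C1·C2]  r_C2² + 46r_C2 − 200 = 0  ⇒  r_C2 = 4 (r>0 drops 1)
2. [ext C2·C3]  r_C2² + 12r_C2 − 64 = 0  ⇒  r_C2 = 4 (r>0 drops 1)

4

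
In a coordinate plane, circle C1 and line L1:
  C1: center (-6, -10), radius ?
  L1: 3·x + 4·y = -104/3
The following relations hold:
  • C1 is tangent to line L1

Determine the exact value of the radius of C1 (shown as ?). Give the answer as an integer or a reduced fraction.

1. [C1‖L1]  r_C1² − 196/9 = 0  ⇒  r_C1 = 14/3 (r>0 drops 1)

14/3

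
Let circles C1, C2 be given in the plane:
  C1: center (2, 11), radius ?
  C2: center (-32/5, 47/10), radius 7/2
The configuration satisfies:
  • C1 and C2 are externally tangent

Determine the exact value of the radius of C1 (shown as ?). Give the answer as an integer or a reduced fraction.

7

1. [ext C1·C2]  r_C1² + 7r_C1 − 98 = 0  ⇒  r_C1 = 7 (r>0 drops 1)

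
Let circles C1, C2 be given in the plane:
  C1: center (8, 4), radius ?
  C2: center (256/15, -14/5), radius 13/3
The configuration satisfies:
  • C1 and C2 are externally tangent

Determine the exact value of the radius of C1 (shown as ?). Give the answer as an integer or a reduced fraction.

1. [ext C1·C2]  r_C1² + (26/3)r_C1 − 329/3 = 0  ⇒  r_C1 = 7 (r>0 drops 1)

7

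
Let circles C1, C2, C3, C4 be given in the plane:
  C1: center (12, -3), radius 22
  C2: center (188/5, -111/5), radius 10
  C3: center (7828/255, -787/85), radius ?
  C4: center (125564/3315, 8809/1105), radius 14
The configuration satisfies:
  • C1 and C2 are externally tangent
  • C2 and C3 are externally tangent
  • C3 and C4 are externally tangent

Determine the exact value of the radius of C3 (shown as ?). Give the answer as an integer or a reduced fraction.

14/3

1. [ext C2·C3]  r_C3² + 20r_C3 − 1036/9 = 0  ⇒  r_C3 = 14/3 (r>0 drops 1)
2. [ext C3·C4]  r_C3² + 28r_C3 − 1372/9 = 0  ⇒  r_C3 = 14/3 (r>0 drops 1)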